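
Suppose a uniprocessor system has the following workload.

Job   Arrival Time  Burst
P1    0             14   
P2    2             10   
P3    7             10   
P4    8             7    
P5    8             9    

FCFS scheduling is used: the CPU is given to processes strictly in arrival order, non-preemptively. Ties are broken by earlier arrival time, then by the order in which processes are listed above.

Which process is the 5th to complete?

Timeline: | P1 0-14 | P2 14-24 | P3 24-34 | P4 34-41 | P5 41-50 |
Completion: P1=14  P2=24  P3=34  P4=41  P5=50
Turnaround (C−A): P1=14  P2=22  P3=27  P4=33  P5=42
Finish order: P1 → P2 → P3 → P4 → P5

P5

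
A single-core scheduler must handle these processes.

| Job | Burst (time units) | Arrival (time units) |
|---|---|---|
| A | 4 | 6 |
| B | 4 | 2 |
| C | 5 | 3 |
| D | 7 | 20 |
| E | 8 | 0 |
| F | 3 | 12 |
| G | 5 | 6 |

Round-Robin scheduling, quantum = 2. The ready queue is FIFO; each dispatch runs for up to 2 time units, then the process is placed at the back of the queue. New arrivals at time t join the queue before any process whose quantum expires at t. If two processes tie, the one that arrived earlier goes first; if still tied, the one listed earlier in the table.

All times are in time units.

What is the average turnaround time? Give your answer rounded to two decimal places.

19.00

Timeline: | E 0-2 | B 2-4 | E 4-6 | C 6-8 | B 8-10 | A 10-12 | G 12-14 | E 14-16 | C 16-18 | F 18-20 | A 20-22 | G 22-24 | E 24-26 | C 26-27 | D 27-29 | F 29-30 | G 30-31 | D 31-36 |
Completion: A=22  B=10  C=27  D=36  E=26  F=30  G=31
Turnaround times: A=16, B=8, C=24, D=16, E=26, F=18, G=25
Average turnaround = (16+8+24+16+26+18+25) / 7 = 133/7 = 19.00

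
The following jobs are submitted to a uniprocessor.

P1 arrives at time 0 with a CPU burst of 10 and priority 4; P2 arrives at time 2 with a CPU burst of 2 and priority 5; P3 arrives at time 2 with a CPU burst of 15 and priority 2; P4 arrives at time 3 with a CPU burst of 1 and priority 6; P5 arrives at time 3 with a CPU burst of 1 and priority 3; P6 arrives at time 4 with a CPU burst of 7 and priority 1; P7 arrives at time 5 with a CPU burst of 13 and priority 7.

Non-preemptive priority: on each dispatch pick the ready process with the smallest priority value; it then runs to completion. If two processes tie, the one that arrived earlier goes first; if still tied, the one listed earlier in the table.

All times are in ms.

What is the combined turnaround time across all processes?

193

Schedule: | P1 0-10 | P6 10-17 | P3 17-32 | P5 32-33 | P2 33-35 | P4 35-36 | P7 36-49 |
Completion: P1=10  P2=35  P3=32  P4=36  P5=33  P6=17  P7=49
Turnaround = completion − arrival: P1=10, P2=33, P3=30, P4=33, P5=30, P6=13, P7=44
Total turnaround = 10 + 33 + 30 + 33 + 30 + 13 + 44 = 193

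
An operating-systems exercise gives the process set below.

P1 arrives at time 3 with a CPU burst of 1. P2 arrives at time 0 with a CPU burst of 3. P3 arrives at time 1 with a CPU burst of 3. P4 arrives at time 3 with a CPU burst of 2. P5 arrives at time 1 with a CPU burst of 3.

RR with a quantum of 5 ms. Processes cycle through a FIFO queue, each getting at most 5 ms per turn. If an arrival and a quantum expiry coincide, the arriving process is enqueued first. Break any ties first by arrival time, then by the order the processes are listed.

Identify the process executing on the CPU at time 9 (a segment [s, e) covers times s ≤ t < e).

Schedule: | P2 0-3 | P3 3-6 | P5 6-9 | P1 9-10 | P4 10-12 |
Completion: P1=10  P2=3  P3=6  P4=12  P5=9

P1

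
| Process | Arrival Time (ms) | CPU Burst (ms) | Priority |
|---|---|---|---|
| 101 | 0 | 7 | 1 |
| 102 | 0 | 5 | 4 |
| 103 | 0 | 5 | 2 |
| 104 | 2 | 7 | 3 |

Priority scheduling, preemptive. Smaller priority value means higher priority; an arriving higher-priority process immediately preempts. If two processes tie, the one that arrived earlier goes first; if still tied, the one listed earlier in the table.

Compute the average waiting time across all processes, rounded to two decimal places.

9.00

Timeline: | 101 0-7 | 103 7-12 | 104 12-19 | 102 19-24 |
Completion: 101=7  102=24  103=12  104=19
Waiting times: 101=0, 102=19, 103=7, 104=10
Average waiting = (0+19+7+10) / 4 = 36/4 = 9.00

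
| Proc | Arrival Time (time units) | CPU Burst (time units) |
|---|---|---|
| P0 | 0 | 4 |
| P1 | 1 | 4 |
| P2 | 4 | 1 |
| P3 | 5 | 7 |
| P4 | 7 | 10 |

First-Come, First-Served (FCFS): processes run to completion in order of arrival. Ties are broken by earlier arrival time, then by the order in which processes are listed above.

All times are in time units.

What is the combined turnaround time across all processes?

46

Schedule: | P0 0-4 | P1 4-8 | P2 8-9 | P3 9-16 | P4 16-26 |
Completion: P0=4  P1=8  P2=9  P3=16  P4=26
Turnaround = completion − arrival: P0=4, P1=7, P2=5, P3=11, P4=19
Total turnaround = 4 + 7 + 5 + 11 + 19 = 46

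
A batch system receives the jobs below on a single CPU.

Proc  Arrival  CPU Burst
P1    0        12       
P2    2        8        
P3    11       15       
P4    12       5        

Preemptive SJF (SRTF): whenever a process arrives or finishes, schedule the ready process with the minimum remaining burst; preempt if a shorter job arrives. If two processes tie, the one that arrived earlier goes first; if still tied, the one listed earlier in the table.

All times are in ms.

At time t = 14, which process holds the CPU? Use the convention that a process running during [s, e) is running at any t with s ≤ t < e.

P4

Gantt: | P1 0-2 | P2 2-10 | P1 10-12 | P4 12-17 | P1 17-25 | P3 25-40 |
Completion: P1=25  P2=10  P3=40  P4=17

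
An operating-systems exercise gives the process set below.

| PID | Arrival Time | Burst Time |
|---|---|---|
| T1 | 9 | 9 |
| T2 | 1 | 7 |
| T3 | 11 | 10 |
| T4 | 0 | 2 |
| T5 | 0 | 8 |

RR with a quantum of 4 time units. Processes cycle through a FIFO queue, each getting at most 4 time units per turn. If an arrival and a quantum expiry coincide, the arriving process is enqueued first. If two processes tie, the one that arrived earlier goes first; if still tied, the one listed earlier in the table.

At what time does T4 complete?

Schedule: | T4 0-2 | T5 2-6 | T2 6-10 | T5 10-14 | T1 14-18 | T2 18-21 | T3 21-25 | T1 25-29 | T3 29-33 | T1 33-34 | T3 34-36 |
Completion: T1=34  T2=21  T3=36  T4=2  T5=14
Turnaround (C−A): T1=25  T2=20  T3=25  T4=2  T5=14

2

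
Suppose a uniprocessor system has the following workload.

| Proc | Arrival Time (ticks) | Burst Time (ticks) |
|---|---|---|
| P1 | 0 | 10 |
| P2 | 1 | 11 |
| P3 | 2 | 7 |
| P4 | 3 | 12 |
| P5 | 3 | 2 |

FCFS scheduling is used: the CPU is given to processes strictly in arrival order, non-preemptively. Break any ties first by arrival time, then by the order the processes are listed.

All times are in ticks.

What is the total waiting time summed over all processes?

90

Timeline: | P1 0-10 | P2 10-21 | P3 21-28 | P4 28-40 | P5 40-42 |
Completion: P1=10  P2=21  P3=28  P4=40  P5=42
Turnaround (C−A): P1=10  P2=20  P3=26  P4=37  P5=39
Waiting = turnaround − burst: P1=0, P2=9, P3=19, P4=25, P5=37
Total waiting = 0 + 9 + 19 + 25 + 37 = 90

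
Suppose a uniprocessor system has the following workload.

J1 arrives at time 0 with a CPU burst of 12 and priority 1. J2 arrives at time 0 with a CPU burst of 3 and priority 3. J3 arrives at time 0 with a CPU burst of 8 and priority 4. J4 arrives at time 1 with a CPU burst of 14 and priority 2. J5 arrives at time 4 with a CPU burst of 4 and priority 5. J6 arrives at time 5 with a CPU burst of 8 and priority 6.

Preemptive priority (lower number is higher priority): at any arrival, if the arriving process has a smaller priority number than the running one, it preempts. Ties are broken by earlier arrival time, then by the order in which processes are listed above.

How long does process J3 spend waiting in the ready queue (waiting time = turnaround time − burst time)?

Gantt: | J1 0-12 | J4 12-26 | J2 26-29 | J3 29-37 | J5 37-41 | J6 41-49 |
Completion: J1=12  J2=29  J3=37  J4=26  J5=41  J6=49
Turnaround (C−A): J1=12  J2=29  J3=37  J4=25  J5=37  J6=44
Waiting(J3) = turnaround − burst = 37 − 8 = 29

29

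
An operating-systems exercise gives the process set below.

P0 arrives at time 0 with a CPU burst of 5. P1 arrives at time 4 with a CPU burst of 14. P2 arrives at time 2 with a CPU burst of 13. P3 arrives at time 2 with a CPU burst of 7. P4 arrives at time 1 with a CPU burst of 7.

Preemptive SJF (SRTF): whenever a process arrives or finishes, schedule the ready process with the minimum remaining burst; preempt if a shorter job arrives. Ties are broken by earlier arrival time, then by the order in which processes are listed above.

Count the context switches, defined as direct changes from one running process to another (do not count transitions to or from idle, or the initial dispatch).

Timeline: | P0 0-5 | P4 5-12 | P3 12-19 | P2 19-32 | P1 32-46 |
Completion: P0=5  P1=46  P2=32  P3=19  P4=12

4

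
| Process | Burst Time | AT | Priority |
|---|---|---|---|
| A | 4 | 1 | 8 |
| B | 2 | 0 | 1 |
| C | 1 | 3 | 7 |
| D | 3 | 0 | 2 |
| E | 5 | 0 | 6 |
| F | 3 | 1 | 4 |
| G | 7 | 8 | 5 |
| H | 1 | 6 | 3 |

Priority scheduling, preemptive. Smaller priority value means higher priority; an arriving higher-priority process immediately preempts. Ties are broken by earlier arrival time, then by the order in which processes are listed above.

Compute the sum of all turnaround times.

Gantt: | B 0-2 | D 2-5 | F 5-6 | H 6-7 | F 7-9 | G 9-16 | E 16-21 | C 21-22 | A 22-26 |
Completion: A=26  B=2  C=22  D=5  E=21  F=9  G=16  H=7
Turnaround (C−A): A=25  B=2  C=19  D=5  E=21  F=8  G=8  H=1
Turnaround = completion − arrival: A=25, B=2, C=19, D=5, E=21, F=8, G=8, H=1
Total turnaround = 25 + 2 + 19 + 5 + 21 + 8 + 8 + 1 = 89

89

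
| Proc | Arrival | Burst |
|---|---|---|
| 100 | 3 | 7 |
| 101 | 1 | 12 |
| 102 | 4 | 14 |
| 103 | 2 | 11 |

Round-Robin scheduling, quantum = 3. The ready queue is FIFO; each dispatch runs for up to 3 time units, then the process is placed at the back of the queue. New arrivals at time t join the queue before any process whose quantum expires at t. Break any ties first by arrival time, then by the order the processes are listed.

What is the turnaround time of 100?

29

Schedule: | idle 0-1 | 101 1-4 | 103 4-7 | 100 7-10 | 102 10-13 | 101 13-16 | 103 16-19 | 100 19-22 | 102 22-25 | 101 25-28 | 103 28-31 | 100 31-32 | 102 32-35 | 101 35-38 | 103 38-40 | 102 40-45 |
Completion: 100=32  101=38  102=45  103=40
Turnaround (C−A): 100=29  101=37  102=41  103=38
Turnaround(100) = completion − arrival = 32 − 3 = 29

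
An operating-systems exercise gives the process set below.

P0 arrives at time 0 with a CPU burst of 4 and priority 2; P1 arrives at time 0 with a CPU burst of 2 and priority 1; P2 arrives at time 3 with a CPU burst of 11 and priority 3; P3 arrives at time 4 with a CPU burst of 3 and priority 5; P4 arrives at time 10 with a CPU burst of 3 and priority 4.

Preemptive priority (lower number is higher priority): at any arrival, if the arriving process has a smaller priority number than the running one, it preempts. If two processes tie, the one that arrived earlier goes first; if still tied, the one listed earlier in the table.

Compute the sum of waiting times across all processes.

Schedule: | P1 0-2 | P0 2-6 | P2 6-17 | P4 17-20 | P3 20-23 |
Completion: P0=6  P1=2  P2=17  P3=23  P4=20
Waiting = turnaround − burst: P0=2, P1=0, P2=3, P3=16, P4=7
Total waiting = 2 + 0 + 3 + 16 + 7 = 28

28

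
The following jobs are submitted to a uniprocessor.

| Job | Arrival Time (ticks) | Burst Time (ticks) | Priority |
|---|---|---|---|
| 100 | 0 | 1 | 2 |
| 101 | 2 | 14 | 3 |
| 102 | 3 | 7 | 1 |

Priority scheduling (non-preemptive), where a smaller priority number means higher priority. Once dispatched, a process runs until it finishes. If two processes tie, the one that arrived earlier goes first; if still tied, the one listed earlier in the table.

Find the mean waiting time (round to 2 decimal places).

4.33

Schedule: | 100 0-1 | idle 1-2 | 101 2-16 | 102 16-23 |
Completion: 100=1  101=16  102=23
Waiting times: 100=0, 101=0, 102=13
Average waiting = (0+0+13) / 3 = 13/3 = 4.33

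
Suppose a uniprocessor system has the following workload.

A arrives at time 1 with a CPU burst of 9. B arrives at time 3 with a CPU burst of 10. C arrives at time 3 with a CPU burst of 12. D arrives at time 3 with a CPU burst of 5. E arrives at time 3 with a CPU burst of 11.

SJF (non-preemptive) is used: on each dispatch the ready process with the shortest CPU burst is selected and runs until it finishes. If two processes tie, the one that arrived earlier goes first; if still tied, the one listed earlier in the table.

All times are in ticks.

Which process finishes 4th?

Timeline: | idle 0-1 | A 1-10 | D 10-15 | B 15-25 | E 25-36 | C 36-48 |
Completion: A=10  B=25  C=48  D=15  E=36
Turnaround (C−A): A=9  B=22  C=45  D=12  E=33
Finish order: A → D → B → E → C

E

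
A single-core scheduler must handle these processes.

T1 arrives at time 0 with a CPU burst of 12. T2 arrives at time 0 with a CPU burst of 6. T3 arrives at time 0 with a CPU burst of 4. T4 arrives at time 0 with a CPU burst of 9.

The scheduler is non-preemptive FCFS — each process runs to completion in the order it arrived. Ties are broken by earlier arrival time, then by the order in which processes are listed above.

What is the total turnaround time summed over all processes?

83

Schedule: | T1 0-12 | T2 12-18 | T3 18-22 | T4 22-31 |
Completion: T1=12  T2=18  T3=22  T4=31
Turnaround = completion − arrival: T1=12, T2=18, T3=22, T4=31
Total turnaround = 12 + 18 + 22 + 31 = 83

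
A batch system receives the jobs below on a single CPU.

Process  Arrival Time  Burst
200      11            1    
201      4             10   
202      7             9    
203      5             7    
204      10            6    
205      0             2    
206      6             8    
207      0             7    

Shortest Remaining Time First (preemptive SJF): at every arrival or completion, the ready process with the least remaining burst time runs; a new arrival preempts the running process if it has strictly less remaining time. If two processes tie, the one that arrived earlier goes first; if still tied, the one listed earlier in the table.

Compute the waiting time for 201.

36

Schedule: | 205 0-2 | 207 2-9 | 203 9-11 | 200 11-12 | 203 12-17 | 204 17-23 | 206 23-31 | 202 31-40 | 201 40-50 |
Completion: 200=12  201=50  202=40  203=17  204=23  205=2  206=31  207=9
Turnaround (C−A): 200=1  201=46  202=33  203=12  204=13  205=2  206=25  207=9
Waiting(201) = turnaround − burst = 46 − 10 = 36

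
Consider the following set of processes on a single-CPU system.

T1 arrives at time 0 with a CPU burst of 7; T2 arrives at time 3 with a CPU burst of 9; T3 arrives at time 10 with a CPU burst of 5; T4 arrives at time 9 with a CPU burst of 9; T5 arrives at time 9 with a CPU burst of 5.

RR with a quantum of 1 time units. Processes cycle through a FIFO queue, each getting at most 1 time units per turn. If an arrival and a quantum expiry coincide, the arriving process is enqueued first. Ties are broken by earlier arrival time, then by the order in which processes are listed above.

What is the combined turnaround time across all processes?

107

Gantt: | T1 0-3 | T2 3-4 | T1 4-5 | T2 5-6 | T1 6-7 | T2 7-8 | T1 8-9 | T2 9-10 | T4 10-11 | T5 11-12 | T1 12-13 | T3 13-14 | T2 14-15 | T4 15-16 | T5 16-17 | T3 17-18 | T2 18-19 | T4 19-20 | T5 20-21 | T3 21-22 | T2 22-23 | T4 23-24 | T5 24-25 | T3 25-26 | T2 26-27 | T4 27-28 | T5 28-29 | T3 29-30 | T2 30-31 | T4 31-35 |
Completion: T1=13  T2=31  T3=30  T4=35  T5=29
Turnaround = completion − arrival: T1=13, T2=28, T3=20, T4=26, T5=20
Total turnaround = 13 + 28 + 20 + 26 + 20 = 107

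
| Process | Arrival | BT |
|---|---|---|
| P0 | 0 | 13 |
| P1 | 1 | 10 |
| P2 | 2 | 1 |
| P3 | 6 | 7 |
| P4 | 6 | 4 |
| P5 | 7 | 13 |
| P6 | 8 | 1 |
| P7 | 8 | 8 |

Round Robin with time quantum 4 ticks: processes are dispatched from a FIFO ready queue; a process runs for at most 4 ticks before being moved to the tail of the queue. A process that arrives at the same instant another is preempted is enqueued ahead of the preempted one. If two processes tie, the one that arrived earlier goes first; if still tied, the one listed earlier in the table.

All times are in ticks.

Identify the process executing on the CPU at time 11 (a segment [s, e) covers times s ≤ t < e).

Gantt: | P0 0-4 | P1 4-8 | P2 8-9 | P0 9-13 | P3 13-17 | P4 17-21 | P5 21-25 | P6 25-26 | P7 26-30 | P1 30-34 | P0 34-38 | P3 38-41 | P5 41-45 | P7 45-49 | P1 49-51 | P0 51-52 | P5 52-57 |
Completion: P0=52  P1=51  P2=9  P3=41  P4=21  P5=57  P6=26  P7=49

P0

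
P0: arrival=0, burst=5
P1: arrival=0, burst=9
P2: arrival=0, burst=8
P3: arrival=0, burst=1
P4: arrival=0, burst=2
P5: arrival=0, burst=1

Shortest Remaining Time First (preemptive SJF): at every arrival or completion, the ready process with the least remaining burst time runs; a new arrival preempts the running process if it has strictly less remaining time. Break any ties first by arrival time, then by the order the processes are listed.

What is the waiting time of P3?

0

Schedule: | P3 0-1 | P5 1-2 | P4 2-4 | P0 4-9 | P2 9-17 | P1 17-26 |
Completion: P0=9  P1=26  P2=17  P3=1  P4=4  P5=2
Turnaround (C−A): P0=9  P1=26  P2=17  P3=1  P4=4  P5=2
Waiting(P3) = turnaround − burst = 1 − 1 = 0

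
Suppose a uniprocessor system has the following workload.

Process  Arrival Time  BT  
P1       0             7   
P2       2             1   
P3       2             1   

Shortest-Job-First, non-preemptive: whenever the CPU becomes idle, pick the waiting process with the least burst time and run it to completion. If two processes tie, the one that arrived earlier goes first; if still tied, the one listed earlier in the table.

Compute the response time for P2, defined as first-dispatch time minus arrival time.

5

Gantt: | P1 0-7 | P2 7-8 | P3 8-9 |
Completion: P1=7  P2=8  P3=9
Turnaround (C−A): P1=7  P2=6  P3=7
Response(P2) = first start − arrival = 7 − 2 = 5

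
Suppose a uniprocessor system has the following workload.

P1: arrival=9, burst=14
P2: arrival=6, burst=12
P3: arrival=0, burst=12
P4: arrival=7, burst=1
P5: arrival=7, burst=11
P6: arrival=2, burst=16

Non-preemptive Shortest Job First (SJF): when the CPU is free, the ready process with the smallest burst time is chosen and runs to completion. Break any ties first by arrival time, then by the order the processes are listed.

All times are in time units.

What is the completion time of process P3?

Gantt: | P3 0-12 | P4 12-13 | P5 13-24 | P2 24-36 | P1 36-50 | P6 50-66 |
Completion: P1=50  P2=36  P3=12  P4=13  P5=24  P6=66
Turnaround (C−A): P1=41  P2=30  P3=12  P4=6  P5=17  P6=64

12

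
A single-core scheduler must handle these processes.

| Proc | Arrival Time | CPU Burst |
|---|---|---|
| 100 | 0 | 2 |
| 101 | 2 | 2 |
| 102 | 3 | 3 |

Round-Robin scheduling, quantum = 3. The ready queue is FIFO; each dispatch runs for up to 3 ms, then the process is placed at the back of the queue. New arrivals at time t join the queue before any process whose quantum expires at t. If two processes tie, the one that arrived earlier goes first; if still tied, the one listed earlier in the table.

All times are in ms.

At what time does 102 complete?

Timeline: | 100 0-2 | 101 2-4 | 102 4-7 |
Completion: 100=2  101=4  102=7
Turnaround (C−A): 100=2  101=2  102=4

7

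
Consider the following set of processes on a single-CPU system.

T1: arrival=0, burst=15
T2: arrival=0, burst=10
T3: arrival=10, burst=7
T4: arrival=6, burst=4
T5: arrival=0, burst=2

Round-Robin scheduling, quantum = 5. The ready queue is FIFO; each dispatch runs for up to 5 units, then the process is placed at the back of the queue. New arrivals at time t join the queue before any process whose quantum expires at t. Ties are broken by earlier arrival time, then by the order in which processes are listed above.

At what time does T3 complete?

Timeline: | T1 0-5 | T2 5-10 | T5 10-12 | T1 12-17 | T4 17-21 | T3 21-26 | T2 26-31 | T1 31-36 | T3 36-38 |
Completion: T1=36  T2=31  T3=38  T4=21  T5=12
Turnaround (C−A): T1=36  T2=31  T3=28  T4=15  T5=12

38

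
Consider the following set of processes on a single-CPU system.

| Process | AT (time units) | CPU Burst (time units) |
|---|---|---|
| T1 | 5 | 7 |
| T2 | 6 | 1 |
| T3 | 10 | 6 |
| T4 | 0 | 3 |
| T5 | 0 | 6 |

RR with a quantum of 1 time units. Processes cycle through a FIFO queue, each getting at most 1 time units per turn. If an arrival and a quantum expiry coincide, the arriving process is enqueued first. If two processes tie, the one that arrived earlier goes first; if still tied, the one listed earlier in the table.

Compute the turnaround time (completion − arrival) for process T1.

17

Gantt: | T4 0-1 | T5 1-2 | T4 2-3 | T5 3-4 | T4 4-5 | T5 5-6 | T1 6-7 | T2 7-8 | T5 8-9 | T1 9-10 | T5 10-11 | T3 11-12 | T1 12-13 | T5 13-14 | T3 14-15 | T1 15-16 | T3 16-17 | T1 17-18 | T3 18-19 | T1 19-20 | T3 20-21 | T1 21-22 | T3 22-23 |
Completion: T1=22  T2=8  T3=23  T4=5  T5=14
Turnaround (C−A): T1=17  T2=2  T3=13  T4=5  T5=14
Turnaround(T1) = completion − arrival = 22 − 5 = 17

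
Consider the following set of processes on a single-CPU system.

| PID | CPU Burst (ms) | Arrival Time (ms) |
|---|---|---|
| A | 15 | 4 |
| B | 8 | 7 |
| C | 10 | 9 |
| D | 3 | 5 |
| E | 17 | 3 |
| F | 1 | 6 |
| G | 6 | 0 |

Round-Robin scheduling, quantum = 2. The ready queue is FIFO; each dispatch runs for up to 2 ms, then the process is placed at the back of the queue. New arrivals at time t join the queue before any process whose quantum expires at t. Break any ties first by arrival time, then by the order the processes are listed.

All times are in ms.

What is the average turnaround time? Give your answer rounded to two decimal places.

Schedule: | G 0-4 | E 4-6 | A 6-8 | G 8-10 | D 10-12 | F 12-13 | E 13-15 | B 15-17 | A 17-19 | C 19-21 | D 21-22 | E 22-24 | B 24-26 | A 26-28 | C 28-30 | E 30-32 | B 32-34 | A 34-36 | C 36-38 | E 38-40 | B 40-42 | A 42-44 | C 44-46 | E 46-48 | A 48-50 | C 50-52 | E 52-54 | A 54-56 | E 56-58 | A 58-59 | E 59-60 |
Completion: A=59  B=42  C=52  D=22  E=60  F=13  G=10
Turnaround (C−A): A=55  B=35  C=43  D=17  E=57  F=7  G=10
Turnaround times: A=55, B=35, C=43, D=17, E=57, F=7, G=10
Average turnaround = (55+35+43+17+57+7+10) / 7 = 224/7 = 32.00

32.00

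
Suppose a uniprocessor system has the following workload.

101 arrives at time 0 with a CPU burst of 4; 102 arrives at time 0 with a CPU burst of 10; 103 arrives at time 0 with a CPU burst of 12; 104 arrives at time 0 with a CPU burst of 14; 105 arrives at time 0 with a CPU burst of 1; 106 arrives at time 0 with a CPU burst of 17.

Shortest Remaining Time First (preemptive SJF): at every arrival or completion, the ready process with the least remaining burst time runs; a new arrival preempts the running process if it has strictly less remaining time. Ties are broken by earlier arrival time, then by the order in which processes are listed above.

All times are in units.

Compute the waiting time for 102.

5

Gantt: | 105 0-1 | 101 1-5 | 102 5-15 | 103 15-27 | 104 27-41 | 106 41-58 |
Completion: 101=5  102=15  103=27  104=41  105=1  106=58
Turnaround (C−A): 101=5  102=15  103=27  104=41  105=1  106=58
Waiting(102) = turnaround − burst = 15 − 10 = 5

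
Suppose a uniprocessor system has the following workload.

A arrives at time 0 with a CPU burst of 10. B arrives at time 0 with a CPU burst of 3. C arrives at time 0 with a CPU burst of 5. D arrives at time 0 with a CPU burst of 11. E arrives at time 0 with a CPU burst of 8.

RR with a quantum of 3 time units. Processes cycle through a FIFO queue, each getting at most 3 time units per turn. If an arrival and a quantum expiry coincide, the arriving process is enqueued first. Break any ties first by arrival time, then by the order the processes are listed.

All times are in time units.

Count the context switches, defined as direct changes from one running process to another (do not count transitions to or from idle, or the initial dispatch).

Timeline: | A 0-3 | B 3-6 | C 6-9 | D 9-12 | E 12-15 | A 15-18 | C 18-20 | D 20-23 | E 23-26 | A 26-29 | D 29-32 | E 32-34 | A 34-35 | D 35-37 |
Completion: A=35  B=6  C=20  D=37  E=34
Turnaround (C−A): A=35  B=6  C=20  D=37  E=34

13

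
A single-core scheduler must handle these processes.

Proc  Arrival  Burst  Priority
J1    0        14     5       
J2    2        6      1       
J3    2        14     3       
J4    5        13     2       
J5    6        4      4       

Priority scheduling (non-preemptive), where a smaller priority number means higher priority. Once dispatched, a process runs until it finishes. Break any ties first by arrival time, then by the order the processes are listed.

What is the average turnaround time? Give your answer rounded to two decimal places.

30.00

Gantt: | J1 0-14 | J2 14-20 | J4 20-33 | J3 33-47 | J5 47-51 |
Completion: J1=14  J2=20  J3=47  J4=33  J5=51
Turnaround (C−A): J1=14  J2=18  J3=45  J4=28  J5=45
Turnaround times: J1=14, J2=18, J3=45, J4=28, J5=45
Average turnaround = (14+18+45+28+45) / 5 = 150/5 = 30.00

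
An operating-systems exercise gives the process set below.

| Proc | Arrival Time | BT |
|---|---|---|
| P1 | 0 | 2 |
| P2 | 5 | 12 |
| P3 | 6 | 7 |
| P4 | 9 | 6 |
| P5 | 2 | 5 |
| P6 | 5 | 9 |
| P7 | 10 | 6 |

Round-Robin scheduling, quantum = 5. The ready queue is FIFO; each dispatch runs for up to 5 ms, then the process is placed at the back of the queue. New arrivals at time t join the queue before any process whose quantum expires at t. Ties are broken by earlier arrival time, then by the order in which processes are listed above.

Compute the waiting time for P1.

0

Timeline: | P1 0-2 | P5 2-7 | P2 7-12 | P6 12-17 | P3 17-22 | P4 22-27 | P7 27-32 | P2 32-37 | P6 37-41 | P3 41-43 | P4 43-44 | P7 44-45 | P2 45-47 |
Completion: P1=2  P2=47  P3=43  P4=44  P5=7  P6=41  P7=45
Turnaround (C−A): P1=2  P2=42  P3=37  P4=35  P5=5  P6=36  P7=35
Waiting(P1) = turnaround − burst = 2 − 2 = 0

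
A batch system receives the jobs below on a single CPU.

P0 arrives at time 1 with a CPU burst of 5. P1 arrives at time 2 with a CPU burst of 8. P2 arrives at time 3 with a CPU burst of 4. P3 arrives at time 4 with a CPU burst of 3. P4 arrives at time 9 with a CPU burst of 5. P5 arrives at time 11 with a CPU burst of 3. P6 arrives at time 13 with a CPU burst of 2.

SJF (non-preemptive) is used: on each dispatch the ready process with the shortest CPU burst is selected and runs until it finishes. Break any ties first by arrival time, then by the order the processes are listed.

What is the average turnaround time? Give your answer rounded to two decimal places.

Timeline: | idle 0-1 | P0 1-6 | P3 6-9 | P2 9-13 | P6 13-15 | P5 15-18 | P4 18-23 | P1 23-31 |
Completion: P0=6  P1=31  P2=13  P3=9  P4=23  P5=18  P6=15
Turnaround (C−A): P0=5  P1=29  P2=10  P3=5  P4=14  P5=7  P6=2
Turnaround times: P0=5, P1=29, P2=10, P3=5, P4=14, P5=7, P6=2
Average turnaround = (5+29+10+5+14+7+2) / 7 = 72/7 = 10.29

10.29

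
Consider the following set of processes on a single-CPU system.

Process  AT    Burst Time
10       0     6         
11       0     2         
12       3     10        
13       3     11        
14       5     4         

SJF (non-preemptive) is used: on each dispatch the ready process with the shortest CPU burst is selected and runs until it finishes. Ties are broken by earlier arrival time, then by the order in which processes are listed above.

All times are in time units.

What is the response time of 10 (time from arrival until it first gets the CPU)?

Schedule: | 11 0-2 | 10 2-8 | 14 8-12 | 12 12-22 | 13 22-33 |
Completion: 10=8  11=2  12=22  13=33  14=12
Turnaround (C−A): 10=8  11=2  12=19  13=30  14=7
Response(10) = first start − arrival = 2 − 0 = 2

2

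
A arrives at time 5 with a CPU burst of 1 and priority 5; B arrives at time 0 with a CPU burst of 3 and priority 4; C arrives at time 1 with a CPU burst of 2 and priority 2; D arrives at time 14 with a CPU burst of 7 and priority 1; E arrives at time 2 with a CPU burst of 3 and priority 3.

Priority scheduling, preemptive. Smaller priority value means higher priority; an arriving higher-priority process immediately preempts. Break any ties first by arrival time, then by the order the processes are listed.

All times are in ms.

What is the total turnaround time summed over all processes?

Gantt: | B 0-1 | C 1-3 | E 3-6 | B 6-8 | A 8-9 | idle 9-14 | D 14-21 |
Completion: A=9  B=8  C=3  D=21  E=6
Turnaround = completion − arrival: A=4, B=8, C=2, D=7, E=4
Total turnaround = 4 + 8 + 2 + 7 + 4 = 25

25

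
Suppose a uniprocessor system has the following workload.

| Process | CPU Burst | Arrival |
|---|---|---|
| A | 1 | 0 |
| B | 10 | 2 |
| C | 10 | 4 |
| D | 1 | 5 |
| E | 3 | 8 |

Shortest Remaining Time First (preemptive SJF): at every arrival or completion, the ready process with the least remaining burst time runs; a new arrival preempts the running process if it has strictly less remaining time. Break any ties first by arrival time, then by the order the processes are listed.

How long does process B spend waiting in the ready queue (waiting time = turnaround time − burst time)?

Timeline: | A 0-1 | idle 1-2 | B 2-5 | D 5-6 | B 6-8 | E 8-11 | B 11-16 | C 16-26 |
Completion: A=1  B=16  C=26  D=6  E=11
Turnaround (C−A): A=1  B=14  C=22  D=1  E=3
Waiting(B) = turnaround − burst = 14 − 10 = 4

4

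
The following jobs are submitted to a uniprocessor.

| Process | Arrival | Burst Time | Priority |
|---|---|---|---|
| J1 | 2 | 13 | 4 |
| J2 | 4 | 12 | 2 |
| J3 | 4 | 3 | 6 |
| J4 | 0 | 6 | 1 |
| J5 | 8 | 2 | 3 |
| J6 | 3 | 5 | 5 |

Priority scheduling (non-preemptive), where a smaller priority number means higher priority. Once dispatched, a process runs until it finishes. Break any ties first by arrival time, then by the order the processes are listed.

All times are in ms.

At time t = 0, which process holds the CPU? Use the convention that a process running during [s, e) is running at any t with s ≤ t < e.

J4

Gantt: | J4 0-6 | J2 6-18 | J5 18-20 | J1 20-33 | J6 33-38 | J3 38-41 |
Completion: J1=33  J2=18  J3=41  J4=6  J5=20  J6=38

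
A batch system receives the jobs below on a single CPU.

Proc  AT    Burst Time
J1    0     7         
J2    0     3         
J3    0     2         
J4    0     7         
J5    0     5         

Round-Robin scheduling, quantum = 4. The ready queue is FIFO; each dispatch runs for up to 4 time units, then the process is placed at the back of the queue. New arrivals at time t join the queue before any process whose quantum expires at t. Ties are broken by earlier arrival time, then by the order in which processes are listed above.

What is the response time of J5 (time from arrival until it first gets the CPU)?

Timeline: | J1 0-4 | J2 4-7 | J3 7-9 | J4 9-13 | J5 13-17 | J1 17-20 | J4 20-23 | J5 23-24 |
Completion: J1=20  J2=7  J3=9  J4=23  J5=24
Turnaround (C−A): J1=20  J2=7  J3=9  J4=23  J5=24
Response(J5) = first start − arrival = 13 − 0 = 13

13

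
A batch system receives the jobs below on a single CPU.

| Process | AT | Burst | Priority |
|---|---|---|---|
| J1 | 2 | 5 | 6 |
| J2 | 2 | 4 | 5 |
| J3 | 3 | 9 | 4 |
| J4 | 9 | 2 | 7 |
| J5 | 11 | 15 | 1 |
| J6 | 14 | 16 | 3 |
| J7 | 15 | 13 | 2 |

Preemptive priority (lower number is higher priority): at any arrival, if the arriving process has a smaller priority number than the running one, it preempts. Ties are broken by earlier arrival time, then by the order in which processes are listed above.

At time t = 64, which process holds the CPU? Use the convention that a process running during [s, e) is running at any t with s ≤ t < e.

Gantt: | idle 0-2 | J2 2-3 | J3 3-11 | J5 11-26 | J7 26-39 | J6 39-55 | J3 55-56 | J2 56-59 | J1 59-64 | J4 64-66 |
Completion: J1=64  J2=59  J3=56  J4=66  J5=26  J6=55  J7=39

J4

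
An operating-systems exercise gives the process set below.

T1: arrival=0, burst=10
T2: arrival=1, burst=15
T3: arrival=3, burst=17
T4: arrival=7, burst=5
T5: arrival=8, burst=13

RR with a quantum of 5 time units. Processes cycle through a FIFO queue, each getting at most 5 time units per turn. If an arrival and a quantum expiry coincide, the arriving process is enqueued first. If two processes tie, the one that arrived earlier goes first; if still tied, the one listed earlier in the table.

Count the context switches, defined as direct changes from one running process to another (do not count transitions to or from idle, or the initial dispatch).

12

Timeline: | T1 0-5 | T2 5-10 | T3 10-15 | T1 15-20 | T4 20-25 | T5 25-30 | T2 30-35 | T3 35-40 | T5 40-45 | T2 45-50 | T3 50-55 | T5 55-58 | T3 58-60 |
Completion: T1=20  T2=50  T3=60  T4=25  T5=58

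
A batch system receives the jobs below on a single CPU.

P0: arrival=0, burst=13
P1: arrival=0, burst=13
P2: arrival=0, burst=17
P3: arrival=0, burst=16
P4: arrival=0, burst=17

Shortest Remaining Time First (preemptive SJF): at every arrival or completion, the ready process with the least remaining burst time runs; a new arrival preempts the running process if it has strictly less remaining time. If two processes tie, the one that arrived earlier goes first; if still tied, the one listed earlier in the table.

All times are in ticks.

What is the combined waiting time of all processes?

140

Timeline: | P0 0-13 | P1 13-26 | P3 26-42 | P2 42-59 | P4 59-76 |
Completion: P0=13  P1=26  P2=59  P3=42  P4=76
Turnaround (C−A): P0=13  P1=26  P2=59  P3=42  P4=76
Waiting = turnaround − burst: P0=0, P1=13, P2=42, P3=26, P4=59
Total waiting = 0 + 13 + 42 + 26 + 59 = 140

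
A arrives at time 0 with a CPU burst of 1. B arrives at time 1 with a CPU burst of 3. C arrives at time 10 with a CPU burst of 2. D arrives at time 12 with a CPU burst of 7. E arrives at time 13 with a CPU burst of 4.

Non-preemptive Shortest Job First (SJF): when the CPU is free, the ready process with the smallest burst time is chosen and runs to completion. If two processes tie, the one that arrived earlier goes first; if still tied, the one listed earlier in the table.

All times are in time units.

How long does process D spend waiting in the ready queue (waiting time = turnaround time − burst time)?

Gantt: | A 0-1 | B 1-4 | idle 4-10 | C 10-12 | D 12-19 | E 19-23 |
Completion: A=1  B=4  C=12  D=19  E=23
Turnaround (C−A): A=1  B=3  C=2  D=7  E=10
Waiting(D) = turnaround − burst = 7 − 7 = 0

0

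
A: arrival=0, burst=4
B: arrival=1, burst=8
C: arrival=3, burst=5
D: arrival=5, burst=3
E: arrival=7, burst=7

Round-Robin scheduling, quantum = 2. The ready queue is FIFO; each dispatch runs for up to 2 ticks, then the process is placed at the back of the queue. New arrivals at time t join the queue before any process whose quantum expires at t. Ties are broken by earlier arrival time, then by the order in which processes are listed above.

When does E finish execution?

27

Timeline: | A 0-2 | B 2-4 | A 4-6 | C 6-8 | B 8-10 | D 10-12 | E 12-14 | C 14-16 | B 16-18 | D 18-19 | E 19-21 | C 21-22 | B 22-24 | E 24-27 |
Completion: A=6  B=24  C=22  D=19  E=27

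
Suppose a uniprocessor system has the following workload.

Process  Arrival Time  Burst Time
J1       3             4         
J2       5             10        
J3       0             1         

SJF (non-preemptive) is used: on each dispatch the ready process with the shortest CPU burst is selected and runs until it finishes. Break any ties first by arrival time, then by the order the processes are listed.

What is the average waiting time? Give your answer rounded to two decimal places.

Timeline: | J3 0-1 | idle 1-3 | J1 3-7 | J2 7-17 |
Completion: J1=7  J2=17  J3=1
Turnaround (C−A): J1=4  J2=12  J3=1
Waiting times: J1=0, J2=2, J3=0
Average waiting = (0+2+0) / 3 = 2/3 = 0.67

0.67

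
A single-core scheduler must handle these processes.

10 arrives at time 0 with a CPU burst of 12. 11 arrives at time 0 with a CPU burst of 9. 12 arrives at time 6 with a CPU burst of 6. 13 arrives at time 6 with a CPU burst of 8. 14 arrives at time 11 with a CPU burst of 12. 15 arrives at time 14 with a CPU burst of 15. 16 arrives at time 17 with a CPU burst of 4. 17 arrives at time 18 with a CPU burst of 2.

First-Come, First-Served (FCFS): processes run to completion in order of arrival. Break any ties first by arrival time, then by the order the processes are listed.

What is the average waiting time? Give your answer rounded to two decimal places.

24.75

Schedule: | 10 0-12 | 11 12-21 | 12 21-27 | 13 27-35 | 14 35-47 | 15 47-62 | 16 62-66 | 17 66-68 |
Completion: 10=12  11=21  12=27  13=35  14=47  15=62  16=66  17=68
Turnaround (C−A): 10=12  11=21  12=21  13=29  14=36  15=48  16=49  17=50
Waiting times: 10=0, 11=12, 12=15, 13=21, 14=24, 15=33, 16=45, 17=48
Average waiting = (0+12+15+21+24+33+45+48) / 8 = 198/8 = 24.75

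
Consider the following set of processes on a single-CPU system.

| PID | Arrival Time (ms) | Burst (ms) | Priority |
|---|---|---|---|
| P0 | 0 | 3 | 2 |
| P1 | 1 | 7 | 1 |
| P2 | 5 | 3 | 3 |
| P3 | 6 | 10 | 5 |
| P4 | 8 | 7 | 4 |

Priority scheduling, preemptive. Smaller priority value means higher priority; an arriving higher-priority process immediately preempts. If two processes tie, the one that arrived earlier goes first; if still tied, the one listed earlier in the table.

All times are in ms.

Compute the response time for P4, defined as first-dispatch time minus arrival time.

5

Gantt: | P0 0-1 | P1 1-8 | P0 8-10 | P2 10-13 | P4 13-20 | P3 20-30 |
Completion: P0=10  P1=8  P2=13  P3=30  P4=20
Turnaround (C−A): P0=10  P1=7  P2=8  P3=24  P4=12
Response(P4) = first start − arrival = 13 − 8 = 5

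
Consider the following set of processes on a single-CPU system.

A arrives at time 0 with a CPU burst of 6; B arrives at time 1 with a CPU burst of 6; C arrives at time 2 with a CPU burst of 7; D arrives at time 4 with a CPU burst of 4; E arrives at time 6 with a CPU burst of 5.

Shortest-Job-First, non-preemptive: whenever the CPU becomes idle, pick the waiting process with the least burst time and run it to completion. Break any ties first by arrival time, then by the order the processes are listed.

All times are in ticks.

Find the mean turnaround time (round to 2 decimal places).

13.40

Timeline: | A 0-6 | D 6-10 | E 10-15 | B 15-21 | C 21-28 |
Completion: A=6  B=21  C=28  D=10  E=15
Turnaround times: A=6, B=20, C=26, D=6, E=9
Average turnaround = (6+20+26+6+9) / 5 = 67/5 = 13.40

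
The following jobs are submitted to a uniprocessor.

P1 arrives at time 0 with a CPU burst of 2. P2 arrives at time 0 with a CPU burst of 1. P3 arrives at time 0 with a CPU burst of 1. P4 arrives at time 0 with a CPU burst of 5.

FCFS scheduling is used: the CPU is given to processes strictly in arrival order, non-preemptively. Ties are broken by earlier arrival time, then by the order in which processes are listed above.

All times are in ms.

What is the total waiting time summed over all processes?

9

Timeline: | P1 0-2 | P2 2-3 | P3 3-4 | P4 4-9 |
Completion: P1=2  P2=3  P3=4  P4=9
Waiting = turnaround − burst: P1=0, P2=2, P3=3, P4=4
Total waiting = 0 + 2 + 3 + 4 = 9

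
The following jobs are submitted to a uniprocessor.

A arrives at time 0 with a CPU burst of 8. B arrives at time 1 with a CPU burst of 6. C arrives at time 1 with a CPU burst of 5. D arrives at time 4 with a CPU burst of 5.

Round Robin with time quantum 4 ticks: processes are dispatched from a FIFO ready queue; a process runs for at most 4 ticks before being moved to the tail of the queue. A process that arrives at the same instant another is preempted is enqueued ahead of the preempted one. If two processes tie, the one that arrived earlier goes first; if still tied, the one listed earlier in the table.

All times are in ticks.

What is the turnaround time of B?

Timeline: | A 0-4 | B 4-8 | C 8-12 | D 12-16 | A 16-20 | B 20-22 | C 22-23 | D 23-24 |
Completion: A=20  B=22  C=23  D=24
Turnaround(B) = completion − arrival = 22 − 1 = 21

21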